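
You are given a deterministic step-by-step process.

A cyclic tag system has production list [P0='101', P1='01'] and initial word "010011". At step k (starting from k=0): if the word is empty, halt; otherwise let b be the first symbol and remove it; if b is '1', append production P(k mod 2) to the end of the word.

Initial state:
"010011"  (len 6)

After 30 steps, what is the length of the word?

t=0: "010011"  (len 6)
t=1: "10011"  (len 5)
t=2: "001101"  (len 6)
t=3: "01101"  (len 5)
t=4: "1101"  (len 4)
t=5: "101101"  (len 6)
t=6: "0110101"  (len 7)
t=7: "110101"  (len 6)
t=8: "1010101"  (len 7)
t=9: "010101101"  (len 9)
t=10: "10101101"  (len 8)
t=11: "0101101101"  (len 10)
t=12: "101101101"  (len 9)
t=13: "01101101101"  (len 11)
t=14: "1101101101"  (len 10)
t=15: "101101101101"  (len 12)
t=16: "0110110110101"  (len 13)
t=17: "110110110101"  (len 12)
t=18: "1011011010101"  (len 13)
t=19: "011011010101101"  (len 15)
t=20: "11011010101101"  (len 14)
t=21: "1011010101101101"  (len 16)
t=22: "01101010110110101"  (len 17)
t=23: "1101010110110101"  (len 16)
t=24: "10101011011010101"  (len 17)
t=25: "0101011011010101101"  (len 19)
t=26: "101011011010101101"  (len 18)
t=27: "01011011010101101101"  (len 20)
t=28: "1011011010101101101"  (len 19)
t=29: "011011010101101101101"  (len 21)
t=30: "11011010101101101101"  (len 20)

20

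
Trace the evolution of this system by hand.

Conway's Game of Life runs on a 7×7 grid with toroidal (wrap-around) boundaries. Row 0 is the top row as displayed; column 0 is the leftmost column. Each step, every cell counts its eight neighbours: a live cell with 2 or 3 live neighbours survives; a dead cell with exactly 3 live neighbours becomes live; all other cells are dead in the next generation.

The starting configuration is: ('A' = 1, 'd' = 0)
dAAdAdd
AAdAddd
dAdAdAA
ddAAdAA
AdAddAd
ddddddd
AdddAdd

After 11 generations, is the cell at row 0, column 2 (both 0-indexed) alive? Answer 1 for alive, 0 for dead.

[0] dAAdAdd
AAdAddd
dAdAdAA
ddAAdAA
AdAddAd
ddddddd
AdddAdd
[1] ddAdAdd
dddAdAA
dAdAdAd
dddAddd
dAAAAAd
dAddddA
dAdAddd
[2] ddAdAAd
dddAdAA
dddAdAA
dAdddAd
AAdAAAd
dAdddAd
AAdAddd
[3] AAAddAd
ddAAddd
AdAdddd
dAdAddd
AAdddAd
dddAdAd
AAdAdAA
[4] dddddAd
AddAddA
ddddddd
ddddddA
AAddddA
dddddAd
dddAdAd
[5] dddddAd
ddddddA
AdddddA
ddddddA
AddddAA
AdddAAd
dddddAA
[6] dddddAd
AddddAA
AddddAA
ddddddd
AdddAdd
AdddAdd
ddddddd
[7] dddddAd
AdddAdd
AddddAd
AddddAd
ddddddd
ddddddd
ddddddd
[8] ddddddd
ddddAAd
AAddAAd
ddddddd
ddddddd
ddddddd
ddddddd
[9] ddddddd
ddddAAA
ddddAAA
ddddddd
ddddddd
ddddddd
ddddddd
[10] dddddAd
ddddAdA
ddddAdA
dddddAd
ddddddd
ddddddd
ddddddd
[11] dddddAd
ddddAdA
ddddAdA
dddddAd
ddddddd
ddddddd
ddddddd

0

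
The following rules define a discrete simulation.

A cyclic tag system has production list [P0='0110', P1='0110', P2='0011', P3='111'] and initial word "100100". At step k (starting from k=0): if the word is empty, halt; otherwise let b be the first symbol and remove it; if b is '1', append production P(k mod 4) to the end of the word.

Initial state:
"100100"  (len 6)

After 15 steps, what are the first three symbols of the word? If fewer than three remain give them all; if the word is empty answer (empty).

101

0) "100100"  (len 6)
1) "001000110"  (len 9)
2) "01000110"  (len 8)
3) "1000110"  (len 7)
4) "000110111"  (len 9)
5) "00110111"  (len 8)
6) "0110111"  (len 7)
7) "110111"  (len 6)
8) "10111111"  (len 8)
9) "01111110110"  (len 11)
10) "1111110110"  (len 10)
11) "1111101100011"  (len 13)
12) "111101100011111"  (len 15)
13) "111011000111110110"  (len 18)
14) "110110001111101100110"  (len 21)
15) "101100011111011001100011"  (len 24)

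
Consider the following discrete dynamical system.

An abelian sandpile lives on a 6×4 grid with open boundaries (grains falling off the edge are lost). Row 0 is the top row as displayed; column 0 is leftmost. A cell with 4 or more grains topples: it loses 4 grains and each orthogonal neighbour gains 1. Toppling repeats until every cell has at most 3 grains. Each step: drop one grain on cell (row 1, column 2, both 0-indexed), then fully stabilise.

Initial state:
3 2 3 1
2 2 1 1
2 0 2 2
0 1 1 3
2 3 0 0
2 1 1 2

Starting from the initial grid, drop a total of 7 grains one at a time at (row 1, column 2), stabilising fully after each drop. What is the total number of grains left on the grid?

39

step 0: 3 2 3 1
2 2 1 1
2 0 2 2
0 1 1 3
2 3 0 0
2 1 1 2
step 1: 3 2 3 1
2 2 2 1
2 0 2 2
0 1 1 3
2 3 0 0
2 1 1 2
step 2: 3 2 3 1
2 2 3 1
2 0 2 2
0 1 1 3
2 3 0 0
2 1 1 2
step 3: 3 3 0 2
2 3 1 2
2 0 3 2
0 1 1 3
2 3 0 0
2 1 1 2
step 4: 3 3 0 2
2 3 2 2
2 0 3 2
0 1 1 3
2 3 0 0
2 1 1 2
step 5: 3 3 0 2
2 3 3 2
2 0 3 2
0 1 1 3
2 3 0 0
2 1 1 2
step 6: 1 1 2 2
0 2 2 3
3 2 0 3
0 1 2 3
2 3 0 0
2 1 1 2
step 7: 1 1 2 2
0 2 3 3
3 2 0 3
0 1 2 3
2 3 0 0
2 1 1 2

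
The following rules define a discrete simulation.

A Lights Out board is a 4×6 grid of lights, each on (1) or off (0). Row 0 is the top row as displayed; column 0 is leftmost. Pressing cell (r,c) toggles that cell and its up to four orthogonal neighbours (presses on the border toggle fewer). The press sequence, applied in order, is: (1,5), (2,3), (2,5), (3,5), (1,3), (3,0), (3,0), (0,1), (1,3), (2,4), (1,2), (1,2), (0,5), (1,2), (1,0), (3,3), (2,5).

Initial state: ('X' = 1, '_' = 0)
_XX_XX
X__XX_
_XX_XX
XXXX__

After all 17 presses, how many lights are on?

16

k=0  _XX_XX
X__XX_
_XX_XX
XXXX__
k=1  _XX_X_
X__X_X
_XX_X_
XXXX__
k=2  _XX_X_
X____X
_X_X__
XXX___
k=3  _XX_X_
X_____
_X_XXX
XXX__X
k=4  _XX_X_
X_____
_X_XX_
XXX_X_
k=5  _XXXX_
X_XXX_
_X__X_
XXX_X_
k=6  _XXXX_
X_XXX_
XX__X_
__X_X_
k=7  _XXXX_
X_XXX_
_X__X_
XXX_X_
k=8  X__XX_
XXXXX_
_X__X_
XXX_X_
k=9  X___X_
XX____
_X_XX_
XXX_X_
k=10  X___X_
XX__X_
_X___X
XXX___
k=11  X_X_X_
X_XXX_
_XX__X
XXX___
k=12  X___X_
XX__X_
_X___X
XXX___
k=13  X____X
XX__XX
_X___X
XXX___
k=14  X_X__X
X_XXXX
_XX__X
XXX___
k=15  __X__X
_XXXXX
XXX__X
XXX___
k=16  __X__X
_XXXXX
XXXX_X
XX_XX_
k=17  __X__X
_XXXX_
XXXXX_
XX_XXX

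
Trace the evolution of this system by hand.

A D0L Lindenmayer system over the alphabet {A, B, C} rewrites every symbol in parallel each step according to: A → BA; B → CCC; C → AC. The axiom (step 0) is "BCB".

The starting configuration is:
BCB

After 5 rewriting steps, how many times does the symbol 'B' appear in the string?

t=0: BCB
t=1: CCCACCCC
t=2: ACACACBAACACACAC
t=3: BAACBAACBAACCCCBABAACBAACBAACBAAC
t=4: CCCBABAACCCCBABAACCCCBABAACACACACCCCBACCCBABAACCCCBABAACCCCBABAACCCCBABAAC
t=5: ACACACCCCBACCCBABAACACACACCCCBACCCBABAACACACACCCCBACCCBABA…ACACCCCBACCCBABAACACACACCCCBACCCBABAACACACACCCCBACCCBABAAC  (len 163)

25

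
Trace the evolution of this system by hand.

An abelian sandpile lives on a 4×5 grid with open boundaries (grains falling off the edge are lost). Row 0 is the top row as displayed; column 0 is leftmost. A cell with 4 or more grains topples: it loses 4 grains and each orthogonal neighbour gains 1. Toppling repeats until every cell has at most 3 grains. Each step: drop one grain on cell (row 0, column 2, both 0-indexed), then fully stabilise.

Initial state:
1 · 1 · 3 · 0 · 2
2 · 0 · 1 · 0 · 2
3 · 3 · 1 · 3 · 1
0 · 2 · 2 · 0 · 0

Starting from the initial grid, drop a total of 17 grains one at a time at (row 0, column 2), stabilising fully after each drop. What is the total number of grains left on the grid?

37

0) 1 · 1 · 3 · 0 · 2
2 · 0 · 1 · 0 · 2
3 · 3 · 1 · 3 · 1
0 · 2 · 2 · 0 · 0
1) 1 · 2 · 0 · 1 · 2
2 · 0 · 2 · 0 · 2
3 · 3 · 1 · 3 · 1
0 · 2 · 2 · 0 · 0
2) 1 · 2 · 1 · 1 · 2
2 · 0 · 2 · 0 · 2
3 · 3 · 1 · 3 · 1
0 · 2 · 2 · 0 · 0
3) 1 · 2 · 2 · 1 · 2
2 · 0 · 2 · 0 · 2
3 · 3 · 1 · 3 · 1
0 · 2 · 2 · 0 · 0
4) 1 · 2 · 3 · 1 · 2
2 · 0 · 2 · 0 · 2
3 · 3 · 1 · 3 · 1
0 · 2 · 2 · 0 · 0
5) 1 · 3 · 0 · 2 · 2
2 · 0 · 3 · 0 · 2
3 · 3 · 1 · 3 · 1
0 · 2 · 2 · 0 · 0
6) 1 · 3 · 1 · 2 · 2
2 · 0 · 3 · 0 · 2
3 · 3 · 1 · 3 · 1
0 · 2 · 2 · 0 · 0
7) 1 · 3 · 2 · 2 · 2
2 · 0 · 3 · 0 · 2
3 · 3 · 1 · 3 · 1
0 · 2 · 2 · 0 · 0
8) 1 · 3 · 3 · 2 · 2
2 · 0 · 3 · 0 · 2
3 · 3 · 1 · 3 · 1
0 · 2 · 2 · 0 · 0
9) 2 · 0 · 2 · 3 · 2
2 · 2 · 0 · 1 · 2
3 · 3 · 2 · 3 · 1
0 · 2 · 2 · 0 · 0
10) 2 · 0 · 3 · 3 · 2
2 · 2 · 0 · 1 · 2
3 · 3 · 2 · 3 · 1
0 · 2 · 2 · 0 · 0
11) 2 · 1 · 1 · 0 · 3
2 · 2 · 1 · 2 · 2
3 · 3 · 2 · 3 · 1
0 · 2 · 2 · 0 · 0
12) 2 · 1 · 2 · 0 · 3
2 · 2 · 1 · 2 · 2
3 · 3 · 2 · 3 · 1
0 · 2 · 2 · 0 · 0
13) 2 · 1 · 3 · 0 · 3
2 · 2 · 1 · 2 · 2
3 · 3 · 2 · 3 · 1
0 · 2 · 2 · 0 · 0
14) 2 · 2 · 0 · 1 · 3
2 · 2 · 2 · 2 · 2
3 · 3 · 2 · 3 · 1
0 · 2 · 2 · 0 · 0
15) 2 · 2 · 1 · 1 · 3
2 · 2 · 2 · 2 · 2
3 · 3 · 2 · 3 · 1
0 · 2 · 2 · 0 · 0
16) 2 · 2 · 2 · 1 · 3
2 · 2 · 2 · 2 · 2
3 · 3 · 2 · 3 · 1
0 · 2 · 2 · 0 · 0
17) 2 · 2 · 3 · 1 · 3
2 · 2 · 2 · 2 · 2
3 · 3 · 2 · 3 · 1
0 · 2 · 2 · 0 · 0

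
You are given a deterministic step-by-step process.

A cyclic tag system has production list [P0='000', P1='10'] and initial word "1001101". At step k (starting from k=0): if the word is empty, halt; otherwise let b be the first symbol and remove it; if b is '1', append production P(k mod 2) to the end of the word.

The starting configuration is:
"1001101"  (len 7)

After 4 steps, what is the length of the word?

[0] "1001101"  (len 7)
[1] "001101000"  (len 9)
[2] "01101000"  (len 8)
[3] "1101000"  (len 7)
[4] "10100010"  (len 8)

8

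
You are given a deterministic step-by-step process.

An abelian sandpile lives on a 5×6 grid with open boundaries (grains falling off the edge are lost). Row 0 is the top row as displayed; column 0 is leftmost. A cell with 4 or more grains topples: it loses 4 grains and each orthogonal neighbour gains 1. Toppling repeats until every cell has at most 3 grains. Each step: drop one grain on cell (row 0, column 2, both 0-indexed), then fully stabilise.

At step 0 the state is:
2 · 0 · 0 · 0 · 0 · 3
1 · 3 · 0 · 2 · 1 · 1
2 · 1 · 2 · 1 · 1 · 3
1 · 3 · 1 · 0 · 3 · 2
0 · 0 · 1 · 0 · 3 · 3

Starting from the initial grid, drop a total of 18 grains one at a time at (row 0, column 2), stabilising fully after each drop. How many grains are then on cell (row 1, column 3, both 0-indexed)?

0

[0] 2 · 0 · 0 · 0 · 0 · 3
1 · 3 · 0 · 2 · 1 · 1
2 · 1 · 2 · 1 · 1 · 3
1 · 3 · 1 · 0 · 3 · 2
0 · 0 · 1 · 0 · 3 · 3
[1] 2 · 0 · 1 · 0 · 0 · 3
1 · 3 · 0 · 2 · 1 · 1
2 · 1 · 2 · 1 · 1 · 3
1 · 3 · 1 · 0 · 3 · 2
0 · 0 · 1 · 0 · 3 · 3
[2] 2 · 0 · 2 · 0 · 0 · 3
1 · 3 · 0 · 2 · 1 · 1
2 · 1 · 2 · 1 · 1 · 3
1 · 3 · 1 · 0 · 3 · 2
0 · 0 · 1 · 0 · 3 · 3
[3] 2 · 0 · 3 · 0 · 0 · 3
1 · 3 · 0 · 2 · 1 · 1
2 · 1 · 2 · 1 · 1 · 3
1 · 3 · 1 · 0 · 3 · 2
0 · 0 · 1 · 0 · 3 · 3
[4] 2 · 1 · 0 · 1 · 0 · 3
1 · 3 · 1 · 2 · 1 · 1
2 · 1 · 2 · 1 · 1 · 3
1 · 3 · 1 · 0 · 3 · 2
0 · 0 · 1 · 0 · 3 · 3
[5] 2 · 1 · 1 · 1 · 0 · 3
1 · 3 · 1 · 2 · 1 · 1
2 · 1 · 2 · 1 · 1 · 3
1 · 3 · 1 · 0 · 3 · 2
0 · 0 · 1 · 0 · 3 · 3
[6] 2 · 1 · 2 · 1 · 0 · 3
1 · 3 · 1 · 2 · 1 · 1
2 · 1 · 2 · 1 · 1 · 3
1 · 3 · 1 · 0 · 3 · 2
0 · 0 · 1 · 0 · 3 · 3
[7] 2 · 1 · 3 · 1 · 0 · 3
1 · 3 · 1 · 2 · 1 · 1
2 · 1 · 2 · 1 · 1 · 3
1 · 3 · 1 · 0 · 3 · 2
0 · 0 · 1 · 0 · 3 · 3
[8] 2 · 2 · 0 · 2 · 0 · 3
1 · 3 · 2 · 2 · 1 · 1
2 · 1 · 2 · 1 · 1 · 3
1 · 3 · 1 · 0 · 3 · 2
0 · 0 · 1 · 0 · 3 · 3
[9] 2 · 2 · 1 · 2 · 0 · 3
1 · 3 · 2 · 2 · 1 · 1
2 · 1 · 2 · 1 · 1 · 3
1 · 3 · 1 · 0 · 3 · 2
0 · 0 · 1 · 0 · 3 · 3
[10] 2 · 2 · 2 · 2 · 0 · 3
1 · 3 · 2 · 2 · 1 · 1
2 · 1 · 2 · 1 · 1 · 3
1 · 3 · 1 · 0 · 3 · 2
0 · 0 · 1 · 0 · 3 · 3
[11] 2 · 2 · 3 · 2 · 0 · 3
1 · 3 · 2 · 2 · 1 · 1
2 · 1 · 2 · 1 · 1 · 3
1 · 3 · 1 · 0 · 3 · 2
0 · 0 · 1 · 0 · 3 · 3
[12] 2 · 3 · 0 · 3 · 0 · 3
1 · 3 · 3 · 2 · 1 · 1
2 · 1 · 2 · 1 · 1 · 3
1 · 3 · 1 · 0 · 3 · 2
0 · 0 · 1 · 0 · 3 · 3
[13] 2 · 3 · 1 · 3 · 0 · 3
1 · 3 · 3 · 2 · 1 · 1
2 · 1 · 2 · 1 · 1 · 3
1 · 3 · 1 · 0 · 3 · 2
0 · 0 · 1 · 0 · 3 · 3
[14] 2 · 3 · 2 · 3 · 0 · 3
1 · 3 · 3 · 2 · 1 · 1
2 · 1 · 2 · 1 · 1 · 3
1 · 3 · 1 · 0 · 3 · 2
0 · 0 · 1 · 0 · 3 · 3
[15] 2 · 3 · 3 · 3 · 0 · 3
1 · 3 · 3 · 2 · 1 · 1
2 · 1 · 2 · 1 · 1 · 3
1 · 3 · 1 · 0 · 3 · 2
0 · 0 · 1 · 0 · 3 · 3
[16] 3 · 1 · 3 · 1 · 1 · 3
2 · 1 · 2 · 0 · 2 · 1
2 · 2 · 3 · 2 · 1 · 3
1 · 3 · 1 · 0 · 3 · 2
0 · 0 · 1 · 0 · 3 · 3
[17] 3 · 2 · 0 · 2 · 1 · 3
2 · 1 · 3 · 0 · 2 · 1
2 · 2 · 3 · 2 · 1 · 3
1 · 3 · 1 · 0 · 3 · 2
0 · 0 · 1 · 0 · 3 · 3
[18] 3 · 2 · 1 · 2 · 1 · 3
2 · 1 · 3 · 0 · 2 · 1
2 · 2 · 3 · 2 · 1 · 3
1 · 3 · 1 · 0 · 3 · 2
0 · 0 · 1 · 0 · 3 · 3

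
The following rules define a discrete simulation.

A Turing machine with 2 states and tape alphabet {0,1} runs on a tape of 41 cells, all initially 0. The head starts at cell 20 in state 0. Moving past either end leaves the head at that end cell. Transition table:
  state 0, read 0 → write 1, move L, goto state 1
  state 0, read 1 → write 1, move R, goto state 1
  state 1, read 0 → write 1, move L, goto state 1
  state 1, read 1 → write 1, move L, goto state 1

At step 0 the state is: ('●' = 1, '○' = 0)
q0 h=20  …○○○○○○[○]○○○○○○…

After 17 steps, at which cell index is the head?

3

t=0: q0 h=20  …○○○○○○[○]○○○○○○…
t=1: q1 h=19  …○○○○○○[○]●○○○○○…
t=2: q1 h=18  …○○○○○○[○]●●○○○○…
t=3: q1 h=17  …○○○○○○[○]●●●○○○…
t=4: q1 h=16  …○○○○○○[○]●●●●○○…
t=5: q1 h=15  …○○○○○○[○]●●●●●○…
t=6: q1 h=14  …○○○○○○[○]●●●●●●…
t=7: q1 h=13  …○○○○○○[○]●●●●●●…
t=8: q1 h=12  …○○○○○○[○]●●●●●●…
t=9: q1 h=11  …○○○○○○[○]●●●●●●…
t=10: q1 h=10  …○○○○○○[○]●●●●●●…
t=11: q1 h= 9  …○○○○○○[○]●●●●●●…
t=12: q1 h= 8  …○○○○○○[○]●●●●●●…
t=13: q1 h= 7  …○○○○○○[○]●●●●●●…
t=14: q1 h= 6  |○○○○○○[○]●●●●●●…
t=15: q1 h= 5  |○○○○○[○]●●●●●●…
t=16: q1 h= 4  |○○○○[○]●●●●●●…
t=17: q1 h= 3  |○○○[○]●●●●●●…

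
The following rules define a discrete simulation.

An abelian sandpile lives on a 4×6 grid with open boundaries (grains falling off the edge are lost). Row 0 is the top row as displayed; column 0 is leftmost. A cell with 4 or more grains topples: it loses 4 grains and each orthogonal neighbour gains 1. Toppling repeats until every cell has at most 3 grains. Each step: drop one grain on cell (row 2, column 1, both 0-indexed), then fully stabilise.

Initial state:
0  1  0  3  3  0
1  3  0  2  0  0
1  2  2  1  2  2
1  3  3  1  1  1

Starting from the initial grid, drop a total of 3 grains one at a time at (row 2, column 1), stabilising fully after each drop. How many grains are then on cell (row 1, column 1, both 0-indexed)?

1

t=0: 0  1  0  3  3  0
1  3  0  2  0  0
1  2  2  1  2  2
1  3  3  1  1  1
t=1: 0  1  0  3  3  0
1  3  0  2  0  0
1  3  2  1  2  2
1  3  3  1  1  1
t=2: 0  2  0  3  3  0
2  0  2  2  0  0
2  3  0  2  2  2
2  1  1  2  1  1
t=3: 0  2  0  3  3  0
2  1  2  2  0  0
3  0  1  2  2  2
2  2  1  2  1  1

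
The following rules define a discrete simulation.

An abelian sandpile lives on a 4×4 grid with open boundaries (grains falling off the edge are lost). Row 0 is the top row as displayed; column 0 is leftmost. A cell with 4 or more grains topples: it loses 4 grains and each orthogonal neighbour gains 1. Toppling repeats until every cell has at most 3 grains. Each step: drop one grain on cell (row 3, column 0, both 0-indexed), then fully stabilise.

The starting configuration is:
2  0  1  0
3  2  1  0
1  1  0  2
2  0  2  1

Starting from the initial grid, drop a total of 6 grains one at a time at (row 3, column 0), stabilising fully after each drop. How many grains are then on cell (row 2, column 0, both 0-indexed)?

3

0) 2  0  1  0
3  2  1  0
1  1  0  2
2  0  2  1
1) 2  0  1  0
3  2  1  0
1  1  0  2
3  0  2  1
2) 2  0  1  0
3  2  1  0
2  1  0  2
0  1  2  1
3) 2  0  1  0
3  2  1  0
2  1  0  2
1  1  2  1
4) 2  0  1  0
3  2  1  0
2  1  0  2
2  1  2  1
5) 2  0  1  0
3  2  1  0
2  1  0  2
3  1  2  1
6) 2  0  1  0
3  2  1  0
3  1  0  2
0  2  2  1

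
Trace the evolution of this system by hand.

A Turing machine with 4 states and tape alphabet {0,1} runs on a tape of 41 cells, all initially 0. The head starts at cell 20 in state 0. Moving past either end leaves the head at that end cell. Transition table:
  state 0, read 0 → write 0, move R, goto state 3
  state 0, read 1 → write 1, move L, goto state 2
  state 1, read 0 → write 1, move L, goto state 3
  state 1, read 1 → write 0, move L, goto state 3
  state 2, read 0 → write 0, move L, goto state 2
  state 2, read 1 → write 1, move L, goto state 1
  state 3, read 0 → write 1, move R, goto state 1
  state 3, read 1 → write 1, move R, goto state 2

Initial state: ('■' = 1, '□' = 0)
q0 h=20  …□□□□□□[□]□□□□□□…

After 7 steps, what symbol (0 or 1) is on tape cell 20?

1

step 0: q0 h=20  …□□□□□□[□]□□□□□□…
step 1: q3 h=21  …□□□□□□[□]□□□□□□…
step 2: q1 h=22  …□□□□□■[□]□□□□□□…
step 3: q3 h=21  …□□□□□□[■]■□□□□□…
step 4: q2 h=22  …□□□□□■[■]□□□□□□…
step 5: q1 h=21  …□□□□□□[■]■□□□□□…
step 6: q3 h=20  …□□□□□□[□]□■□□□□…
step 7: q1 h=21  …□□□□□■[□]■□□□□□…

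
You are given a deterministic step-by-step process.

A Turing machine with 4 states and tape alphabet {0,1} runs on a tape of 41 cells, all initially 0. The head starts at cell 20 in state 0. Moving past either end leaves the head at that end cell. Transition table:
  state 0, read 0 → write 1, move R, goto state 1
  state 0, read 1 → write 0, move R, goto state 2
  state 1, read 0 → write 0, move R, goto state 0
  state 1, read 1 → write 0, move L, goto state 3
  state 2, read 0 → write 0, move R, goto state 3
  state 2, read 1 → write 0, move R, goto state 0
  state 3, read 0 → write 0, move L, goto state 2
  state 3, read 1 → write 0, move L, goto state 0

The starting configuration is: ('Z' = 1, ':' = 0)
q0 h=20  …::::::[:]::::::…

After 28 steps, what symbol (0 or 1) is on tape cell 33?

step 0: q0 h=20  …::::::[:]::::::…
step 1: q1 h=21  …:::::Z[:]::::::…
step 2: q0 h=22  …::::Z:[:]::::::…
step 3: q1 h=23  …:::Z:Z[:]::::::…
step 4: q0 h=24  …::Z:Z:[:]::::::…
step 5: q1 h=25  …:Z:Z:Z[:]::::::…
step 6: q0 h=26  …Z:Z:Z:[:]::::::…
step 7: q1 h=27  …:Z:Z:Z[:]::::::…
step 8: q0 h=28  …Z:Z:Z:[:]::::::…
step 9: q1 h=29  …:Z:Z:Z[:]::::::…
step 10: q0 h=30  …Z:Z:Z:[:]::::::…
step 11: q1 h=31  …:Z:Z:Z[:]::::::…
step 12: q0 h=32  …Z:Z:Z:[:]::::::…
step 13: q1 h=33  …:Z:Z:Z[:]::::::…
step 14: q0 h=34  …Z:Z:Z:[:]::::::|
step 15: q1 h=35  …:Z:Z:Z[:]:::::|
step 16: q0 h=36  …Z:Z:Z:[:]::::|
step 17: q1 h=37  …:Z:Z:Z[:]:::|
step 18: q0 h=38  …Z:Z:Z:[:]::|
step 19: q1 h=39  …:Z:Z:Z[:]:|
step 20: q0 h=40  …Z:Z:Z:[:]|
step 21: q1 h=40  …Z:Z:Z:[Z]|
step 22: q3 h=39  …:Z:Z:Z[:]:|
step 23: q2 h=38  …Z:Z:Z:[Z]::|
step 24: q0 h=39  …:Z:Z::[:]:|
step 25: q1 h=40  …Z:Z::Z[:]|
step 26: q0 h=40  …Z:Z::Z[:]|
step 27: q1 h=40  …Z:Z::Z[Z]|
step 28: q3 h=39  …:Z:Z::[Z]:|

0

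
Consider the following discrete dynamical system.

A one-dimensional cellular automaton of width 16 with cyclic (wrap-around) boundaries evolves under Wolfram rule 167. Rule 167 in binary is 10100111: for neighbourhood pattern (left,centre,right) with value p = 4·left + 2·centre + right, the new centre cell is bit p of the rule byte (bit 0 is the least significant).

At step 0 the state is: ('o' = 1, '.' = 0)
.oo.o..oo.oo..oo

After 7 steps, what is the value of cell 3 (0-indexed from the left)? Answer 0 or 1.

[0] .oo.o..oo.oo..oo
[1] o..oo.o..o...o..
[2] o.o..oo.oo.ooo.o
[3] .oo.o..o..o.o.o.
[4] o..oo.oo.oooooo.
[5] o.o..o..o.oooo.o
[6] .oo.oo.ooo.oo.o.
[7] o..o..o.o.o..oo.

1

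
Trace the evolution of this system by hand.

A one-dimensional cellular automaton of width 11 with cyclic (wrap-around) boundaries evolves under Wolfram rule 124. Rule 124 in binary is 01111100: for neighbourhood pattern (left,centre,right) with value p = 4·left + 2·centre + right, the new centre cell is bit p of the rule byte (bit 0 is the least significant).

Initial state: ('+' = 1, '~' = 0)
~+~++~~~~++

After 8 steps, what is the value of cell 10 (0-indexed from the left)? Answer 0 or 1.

gen 0: ~+~++~~~~++
gen 1: ++++++~~~++
gen 2: ~~~~~++~~+~
gen 3: ~~~~~+++~++
gen 4: +~~~~+~++++
gen 5: ++~~~+++~~~
gen 6: +++~~+~++~~
gen 7: +~++~+++++~
gen 8: ++++++~~~++

1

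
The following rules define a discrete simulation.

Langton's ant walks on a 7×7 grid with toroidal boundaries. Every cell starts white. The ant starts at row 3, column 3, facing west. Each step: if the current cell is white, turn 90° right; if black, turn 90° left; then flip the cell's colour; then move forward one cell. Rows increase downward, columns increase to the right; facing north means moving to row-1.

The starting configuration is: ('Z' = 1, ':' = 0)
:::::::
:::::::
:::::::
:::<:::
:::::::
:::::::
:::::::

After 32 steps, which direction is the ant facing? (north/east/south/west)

east

step 0: :::::::
:::::::
:::::::
:::<:::
:::::::
:::::::
:::::::
step 1: :::::::
:::::::
:::^:::
:::Z:::
:::::::
:::::::
:::::::
step 2: :::::::
:::::::
:::Z>::
:::Z:::
:::::::
:::::::
:::::::
step 3: :::::::
:::::::
:::ZZ::
:::Zv::
:::::::
:::::::
:::::::
step 4: :::::::
:::::::
:::ZZ::
:::<Z::
:::::::
:::::::
:::::::
step 5: :::::::
:::::::
:::ZZ::
::::Z::
:::v:::
:::::::
:::::::
step 6: :::::::
:::::::
:::ZZ::
::::Z::
::<Z:::
:::::::
:::::::
step 7: :::::::
:::::::
:::ZZ::
::^:Z::
::ZZ:::
:::::::
:::::::
step 8: :::::::
:::::::
:::ZZ::
::Z>Z::
::ZZ:::
:::::::
:::::::
step 9: :::::::
:::::::
:::ZZ::
::ZZZ::
::Zv:::
:::::::
:::::::
step 10: :::::::
:::::::
:::ZZ::
::ZZZ::
::Z:>::
:::::::
:::::::
step 11: :::::::
:::::::
:::ZZ::
::ZZZ::
::Z:Z::
::::v::
:::::::
step 12: :::::::
:::::::
:::ZZ::
::ZZZ::
::Z:Z::
:::<Z::
:::::::
step 13: :::::::
:::::::
:::ZZ::
::ZZZ::
::Z^Z::
:::ZZ::
:::::::
step 14: :::::::
:::::::
:::ZZ::
::ZZZ::
::ZZ>::
:::ZZ::
:::::::
step 15: :::::::
:::::::
:::ZZ::
::ZZ^::
::ZZ:::
:::ZZ::
:::::::
step 16: :::::::
:::::::
:::ZZ::
::Z<:::
::ZZ:::
:::ZZ::
:::::::
step 17: :::::::
:::::::
:::ZZ::
::Z::::
::Zv:::
:::ZZ::
:::::::
step 18: :::::::
:::::::
:::ZZ::
::Z::::
::Z:>::
:::ZZ::
:::::::
step 19: :::::::
:::::::
:::ZZ::
::Z::::
::Z:Z::
:::Zv::
:::::::
step 20: :::::::
:::::::
:::ZZ::
::Z::::
::Z:Z::
:::Z:>:
:::::::
step 21: :::::::
:::::::
:::ZZ::
::Z::::
::Z:Z::
:::Z:Z:
:::::v:
step 22: :::::::
:::::::
:::ZZ::
::Z::::
::Z:Z::
:::Z:Z:
::::<Z:
step 23: :::::::
:::::::
:::ZZ::
::Z::::
::Z:Z::
:::Z^Z:
::::ZZ:
step 24: :::::::
:::::::
:::ZZ::
::Z::::
::Z:Z::
:::ZZ>:
::::ZZ:
step 25: :::::::
:::::::
:::ZZ::
::Z::::
::Z:Z^:
:::ZZ::
::::ZZ:
step 26: :::::::
:::::::
:::ZZ::
::Z::::
::Z:ZZ>
:::ZZ::
::::ZZ:
step 27: :::::::
:::::::
:::ZZ::
::Z::::
::Z:ZZZ
:::ZZ:v
::::ZZ:
step 28: :::::::
:::::::
:::ZZ::
::Z::::
::Z:ZZZ
:::ZZ<Z
::::ZZ:
step 29: :::::::
:::::::
:::ZZ::
::Z::::
::Z:Z^Z
:::ZZZZ
::::ZZ:
step 30: :::::::
:::::::
:::ZZ::
::Z::::
::Z:<:Z
:::ZZZZ
::::ZZ:
step 31: :::::::
:::::::
:::ZZ::
::Z::::
::Z:::Z
:::ZvZZ
::::ZZ:
step 32: :::::::
:::::::
:::ZZ::
::Z::::
::Z:::Z
:::Z:>Z
::::ZZ:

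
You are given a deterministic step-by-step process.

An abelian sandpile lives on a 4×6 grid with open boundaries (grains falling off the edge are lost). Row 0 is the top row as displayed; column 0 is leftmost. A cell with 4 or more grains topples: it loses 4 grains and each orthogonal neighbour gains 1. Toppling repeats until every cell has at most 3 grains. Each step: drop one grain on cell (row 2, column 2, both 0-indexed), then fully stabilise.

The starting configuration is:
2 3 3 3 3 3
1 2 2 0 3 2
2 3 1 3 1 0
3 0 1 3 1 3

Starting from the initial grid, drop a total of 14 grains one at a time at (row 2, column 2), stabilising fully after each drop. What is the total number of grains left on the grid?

[0] 2 3 3 3 3 3
1 2 2 0 3 2
2 3 1 3 1 0
3 0 1 3 1 3
[1] 2 3 3 3 3 3
1 2 2 0 3 2
2 3 2 3 1 0
3 0 1 3 1 3
[2] 2 3 3 3 3 3
1 2 2 0 3 2
2 3 3 3 1 0
3 0 1 3 1 3
[3] 2 3 3 3 3 3
1 3 3 1 3 2
3 0 2 1 2 0
3 1 3 0 2 3
[4] 2 3 3 3 3 3
1 3 3 1 3 2
3 0 3 1 2 0
3 1 3 0 2 3
[5] 3 1 2 2 2 1
2 1 3 0 2 0
3 2 2 3 3 1
3 2 0 1 2 3
[6] 3 1 2 2 2 1
2 1 3 0 2 0
3 2 3 3 3 1
3 2 0 1 2 3
[7] 3 1 3 2 2 1
2 2 0 2 3 0
3 3 2 1 0 2
3 2 1 2 3 3
[8] 3 1 3 2 2 1
2 2 0 2 3 0
3 3 3 1 0 2
3 2 1 2 3 3
[9] 3 1 3 2 2 1
3 3 1 2 3 0
1 2 1 2 0 2
1 0 3 2 3 3
[10] 3 1 3 2 2 1
3 3 1 2 3 0
1 2 2 2 0 2
1 0 3 2 3 3
[11] 3 1 3 2 2 1
3 3 1 2 3 0
1 2 3 2 0 2
1 0 3 2 3 3
[12] 3 1 3 2 2 1
3 3 2 2 3 0
1 3 1 3 0 2
1 1 0 3 3 3
[13] 3 1 3 2 2 1
3 3 2 2 3 0
1 3 2 3 0 2
1 1 0 3 3 3
[14] 3 1 3 2 2 1
3 3 2 2 3 0
1 3 3 3 0 2
1 1 0 3 3 3

48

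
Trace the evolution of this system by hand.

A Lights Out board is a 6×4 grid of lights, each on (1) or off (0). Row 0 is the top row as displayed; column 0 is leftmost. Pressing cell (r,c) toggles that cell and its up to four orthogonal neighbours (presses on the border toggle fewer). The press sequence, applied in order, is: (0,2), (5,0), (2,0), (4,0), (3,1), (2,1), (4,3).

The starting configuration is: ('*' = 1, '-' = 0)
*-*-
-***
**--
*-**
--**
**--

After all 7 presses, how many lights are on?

step 0: *-*-
-***
**--
*-**
--**
**--
step 1: **-*
-*-*
**--
*-**
--**
**--
step 2: **-*
-*-*
**--
*-**
*-**
----
step 3: **-*
**-*
----
--**
*-**
----
step 4: **-*
**-*
----
*-**
-***
*---
step 5: **-*
**-*
-*--
-*-*
--**
*---
step 6: **-*
*--*
*-*-
---*
--**
*---
step 7: **-*
*--*
*-*-
----
----
*--*

9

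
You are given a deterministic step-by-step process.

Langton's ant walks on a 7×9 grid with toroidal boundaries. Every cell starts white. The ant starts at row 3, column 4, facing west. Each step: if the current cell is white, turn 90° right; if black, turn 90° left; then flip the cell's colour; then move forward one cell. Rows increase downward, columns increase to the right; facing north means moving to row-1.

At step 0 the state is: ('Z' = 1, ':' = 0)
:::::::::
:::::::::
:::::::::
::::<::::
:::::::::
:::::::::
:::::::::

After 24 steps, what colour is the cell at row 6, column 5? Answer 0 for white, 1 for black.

1

k=0  :::::::::
:::::::::
:::::::::
::::<::::
:::::::::
:::::::::
:::::::::
k=1  :::::::::
:::::::::
::::^::::
::::Z::::
:::::::::
:::::::::
:::::::::
k=2  :::::::::
:::::::::
::::Z>:::
::::Z::::
:::::::::
:::::::::
:::::::::
k=3  :::::::::
:::::::::
::::ZZ:::
::::Zv:::
:::::::::
:::::::::
:::::::::
k=4  :::::::::
:::::::::
::::ZZ:::
::::<Z:::
:::::::::
:::::::::
:::::::::
k=5  :::::::::
:::::::::
::::ZZ:::
:::::Z:::
::::v::::
:::::::::
:::::::::
k=6  :::::::::
:::::::::
::::ZZ:::
:::::Z:::
:::<Z::::
:::::::::
:::::::::
k=7  :::::::::
:::::::::
::::ZZ:::
:::^:Z:::
:::ZZ::::
:::::::::
:::::::::
k=8  :::::::::
:::::::::
::::ZZ:::
:::Z>Z:::
:::ZZ::::
:::::::::
:::::::::
k=9  :::::::::
:::::::::
::::ZZ:::
:::ZZZ:::
:::Zv::::
:::::::::
:::::::::
k=10  :::::::::
:::::::::
::::ZZ:::
:::ZZZ:::
:::Z:>:::
:::::::::
:::::::::
k=11  :::::::::
:::::::::
::::ZZ:::
:::ZZZ:::
:::Z:Z:::
:::::v:::
:::::::::
k=12  :::::::::
:::::::::
::::ZZ:::
:::ZZZ:::
:::Z:Z:::
::::<Z:::
:::::::::
k=13  :::::::::
:::::::::
::::ZZ:::
:::ZZZ:::
:::Z^Z:::
::::ZZ:::
:::::::::
k=14  :::::::::
:::::::::
::::ZZ:::
:::ZZZ:::
:::ZZ>:::
::::ZZ:::
:::::::::
k=15  :::::::::
:::::::::
::::ZZ:::
:::ZZ^:::
:::ZZ::::
::::ZZ:::
:::::::::
k=16  :::::::::
:::::::::
::::ZZ:::
:::Z<::::
:::ZZ::::
::::ZZ:::
:::::::::
k=17  :::::::::
:::::::::
::::ZZ:::
:::Z:::::
:::Zv::::
::::ZZ:::
:::::::::
k=18  :::::::::
:::::::::
::::ZZ:::
:::Z:::::
:::Z:>:::
::::ZZ:::
:::::::::
k=19  :::::::::
:::::::::
::::ZZ:::
:::Z:::::
:::Z:Z:::
::::Zv:::
:::::::::
k=20  :::::::::
:::::::::
::::ZZ:::
:::Z:::::
:::Z:Z:::
::::Z:>::
:::::::::
k=21  :::::::::
:::::::::
::::ZZ:::
:::Z:::::
:::Z:Z:::
::::Z:Z::
::::::v::
k=22  :::::::::
:::::::::
::::ZZ:::
:::Z:::::
:::Z:Z:::
::::Z:Z::
:::::<Z::
k=23  :::::::::
:::::::::
::::ZZ:::
:::Z:::::
:::Z:Z:::
::::Z^Z::
:::::ZZ::
k=24  :::::::::
:::::::::
::::ZZ:::
:::Z:::::
:::Z:Z:::
::::ZZ>::
:::::ZZ::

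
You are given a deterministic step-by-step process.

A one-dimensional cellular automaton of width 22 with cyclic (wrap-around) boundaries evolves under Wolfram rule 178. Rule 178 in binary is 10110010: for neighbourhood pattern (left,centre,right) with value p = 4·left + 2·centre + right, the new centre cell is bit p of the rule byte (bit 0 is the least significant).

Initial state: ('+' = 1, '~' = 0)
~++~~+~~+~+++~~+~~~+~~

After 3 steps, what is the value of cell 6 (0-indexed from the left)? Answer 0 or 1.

[0] ~++~~+~~+~+++~~+~~~+~~
[1] +~~++~++~+~+~++~+~+~+~
[2] ~++~~+~~+~+~+~~+~+~+~+
[3] +~~++~++~+~+~++~+~+~+~

1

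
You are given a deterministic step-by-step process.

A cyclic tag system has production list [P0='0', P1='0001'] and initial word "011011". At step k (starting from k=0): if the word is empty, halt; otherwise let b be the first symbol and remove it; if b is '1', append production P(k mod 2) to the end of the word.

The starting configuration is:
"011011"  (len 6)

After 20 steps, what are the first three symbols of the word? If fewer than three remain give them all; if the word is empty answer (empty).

k=0  "011011"  (len 6)
k=1  "11011"  (len 5)
k=2  "10110001"  (len 8)
k=3  "01100010"  (len 8)
k=4  "1100010"  (len 7)
k=5  "1000100"  (len 7)
k=6  "0001000001"  (len 10)
k=7  "001000001"  (len 9)
k=8  "01000001"  (len 8)
k=9  "1000001"  (len 7)
k=10  "0000010001"  (len 10)
k=11  "000010001"  (len 9)
k=12  "00010001"  (len 8)
k=13  "0010001"  (len 7)
k=14  "010001"  (len 6)
k=15  "10001"  (len 5)
k=16  "00010001"  (len 8)
k=17  "0010001"  (len 7)
k=18  "010001"  (len 6)
k=19  "10001"  (len 5)
k=20  "00010001"  (len 8)

000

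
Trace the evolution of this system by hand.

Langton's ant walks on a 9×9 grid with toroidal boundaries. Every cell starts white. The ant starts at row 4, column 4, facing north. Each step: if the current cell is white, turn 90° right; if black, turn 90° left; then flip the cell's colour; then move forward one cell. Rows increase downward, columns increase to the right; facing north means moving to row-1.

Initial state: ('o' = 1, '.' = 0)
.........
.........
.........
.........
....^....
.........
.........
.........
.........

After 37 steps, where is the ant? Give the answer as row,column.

0) .........
.........
.........
.........
....^....
.........
.........
.........
.........
1) .........
.........
.........
.........
....o>...
.........
.........
.........
.........
2) .........
.........
.........
.........
....oo...
.....v...
.........
.........
.........
3) .........
.........
.........
.........
....oo...
....<o...
.........
.........
.........
4) .........
.........
.........
.........
....^o...
....oo...
.........
.........
.........
5) .........
.........
.........
.........
...<.o...
....oo...
.........
.........
.........
6) .........
.........
.........
...^.....
...o.o...
....oo...
.........
.........
.........
7) .........
.........
.........
...o>....
...o.o...
....oo...
.........
.........
.........
8) .........
.........
.........
...oo....
...ovo...
....oo...
.........
.........
.........
9) .........
.........
.........
...oo....
...<oo...
....oo...
.........
.........
.........
10) .........
.........
.........
...oo....
....oo...
...voo...
.........
.........
.........
11) .........
.........
.........
...oo....
....oo...
..<ooo...
.........
.........
.........
12) .........
.........
.........
...oo....
..^.oo...
..oooo...
.........
.........
.........
13) .........
.........
.........
...oo....
..o>oo...
..oooo...
.........
.........
.........
14) .........
.........
.........
...oo....
..oooo...
..ovoo...
.........
.........
.........
15) .........
.........
.........
...oo....
..oooo...
..o.>o...
.........
.........
.........
16) .........
.........
.........
...oo....
..oo^o...
..o..o...
.........
.........
.........
17) .........
.........
.........
...oo....
..o<.o...
..o..o...
.........
.........
.........
18) .........
.........
.........
...oo....
..o..o...
..ov.o...
.........
.........
.........
19) .........
.........
.........
...oo....
..o..o...
..<o.o...
.........
.........
.........
20) .........
.........
.........
...oo....
..o..o...
...o.o...
..v......
.........
.........
21) .........
.........
.........
...oo....
..o..o...
...o.o...
.<o......
.........
.........
22) .........
.........
.........
...oo....
..o..o...
.^.o.o...
.oo......
.........
.........
23) .........
.........
.........
...oo....
..o..o...
.o>o.o...
.oo......
.........
.........
24) .........
.........
.........
...oo....
..o..o...
.ooo.o...
.ov......
.........
.........
25) .........
.........
.........
...oo....
..o..o...
.ooo.o...
.o.>.....
.........
.........
26) .........
.........
.........
...oo....
..o..o...
.ooo.o...
.o.o.....
...v.....
.........
27) .........
.........
.........
...oo....
..o..o...
.ooo.o...
.o.o.....
..<o.....
.........
28) .........
.........
.........
...oo....
..o..o...
.ooo.o...
.o^o.....
..oo.....
.........
29) .........
.........
.........
...oo....
..o..o...
.ooo.o...
.oo>.....
..oo.....
.........
30) .........
.........
.........
...oo....
..o..o...
.oo^.o...
.oo......
..oo.....
.........
31) .........
.........
.........
...oo....
..o..o...
.o<..o...
.oo......
..oo.....
.........
32) .........
.........
.........
...oo....
..o..o...
.o...o...
.ov......
..oo.....
.........
33) .........
.........
.........
...oo....
..o..o...
.o...o...
.o.>.....
..oo.....
.........
34) .........
.........
.........
...oo....
..o..o...
.o...o...
.o.o.....
..ov.....
.........
35) .........
.........
.........
...oo....
..o..o...
.o...o...
.o.o.....
..o.>....
.........
36) .........
.........
.........
...oo....
..o..o...
.o...o...
.o.o.....
..o.o....
....v....
37) .........
.........
.........
...oo....
..o..o...
.o...o...
.o.o.....
..o.o....
...<o....

8,3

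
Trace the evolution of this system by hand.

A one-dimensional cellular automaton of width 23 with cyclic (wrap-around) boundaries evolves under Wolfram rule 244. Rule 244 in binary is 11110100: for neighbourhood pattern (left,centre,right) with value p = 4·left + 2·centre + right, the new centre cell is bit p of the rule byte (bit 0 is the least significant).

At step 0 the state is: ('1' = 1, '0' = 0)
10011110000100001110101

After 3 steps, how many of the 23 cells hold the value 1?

[0] 10011110000100001110101
[1] 11001111000110000111110
[2] 01100111100011000011111
[3] 10110011110001100001111

13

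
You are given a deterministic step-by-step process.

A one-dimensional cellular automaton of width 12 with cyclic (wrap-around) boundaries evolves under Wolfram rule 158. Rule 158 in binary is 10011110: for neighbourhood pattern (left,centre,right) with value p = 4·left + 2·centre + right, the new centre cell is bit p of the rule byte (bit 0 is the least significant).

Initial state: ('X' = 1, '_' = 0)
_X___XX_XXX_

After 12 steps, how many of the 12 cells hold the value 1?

8

t=0: _X___XX_XXX_
t=1: XXX_XX__XX_X
t=2: XX__X_XXX__X
t=3: X_XXX_XX_XXX
t=4: __XX__X__XXX
t=5: XXX_XXXXXXX_
t=6: XX__XXXXXX__
t=7: X_XXXXXXX_XX
t=8: __XXXXXX__XX
t=9: XXXXXXX_XXX_
t=10: XXXXXX__XX__
t=11: XXXXX_XXX_XX
t=12: XXXX__XX__XX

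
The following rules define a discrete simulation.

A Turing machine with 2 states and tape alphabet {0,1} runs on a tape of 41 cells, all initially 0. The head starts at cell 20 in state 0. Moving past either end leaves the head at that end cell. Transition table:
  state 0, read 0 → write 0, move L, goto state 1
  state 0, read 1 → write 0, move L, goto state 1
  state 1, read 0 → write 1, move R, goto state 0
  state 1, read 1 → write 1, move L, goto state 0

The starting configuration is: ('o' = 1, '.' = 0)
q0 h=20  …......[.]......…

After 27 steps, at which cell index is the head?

7

k=0  q0 h=20  …......[.]......…
k=1  q1 h=19  …......[.]......…
k=2  q0 h=20  ….....o[.]......…
k=3  q1 h=19  …......[o]......…
k=4  q0 h=18  …......[.]o.....…
k=5  q1 h=17  …......[.].o....…
k=6  q0 h=18  ….....o[.]o.....…
k=7  q1 h=17  …......[o].o....…
k=8  q0 h=16  …......[.]o.o...…
k=9  q1 h=15  …......[.].o.o..…
k=10  q0 h=16  ….....o[.]o.o...…
k=11  q1 h=15  …......[o].o.o..…
k=12  q0 h=14  …......[.]o.o.o.…
k=13  q1 h=13  …......[.].o.o.o…
k=14  q0 h=14  ….....o[.]o.o.o.…
k=15  q1 h=13  …......[o].o.o.o…
k=16  q0 h=12  …......[.]o.o.o.…
k=17  q1 h=11  …......[.].o.o.o…
k=18  q0 h=12  ….....o[.]o.o.o.…
k=19  q1 h=11  …......[o].o.o.o…
k=20  q0 h=10  …......[.]o.o.o.…
k=21  q1 h= 9  …......[.].o.o.o…
k=22  q0 h=10  ….....o[.]o.o.o.…
k=23  q1 h= 9  …......[o].o.o.o…
k=24  q0 h= 8  …......[.]o.o.o.…
k=25  q1 h= 7  …......[.].o.o.o…
k=26  q0 h= 8  ….....o[.]o.o.o.…
k=27  q1 h= 7  …......[o].o.o.o…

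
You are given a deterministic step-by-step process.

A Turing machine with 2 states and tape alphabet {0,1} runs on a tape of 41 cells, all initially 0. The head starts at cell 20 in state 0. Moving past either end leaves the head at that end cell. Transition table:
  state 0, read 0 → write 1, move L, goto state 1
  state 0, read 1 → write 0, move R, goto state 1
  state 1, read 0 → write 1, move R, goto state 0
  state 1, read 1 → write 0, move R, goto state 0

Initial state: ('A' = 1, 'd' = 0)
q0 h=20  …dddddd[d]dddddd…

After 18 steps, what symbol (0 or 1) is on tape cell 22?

0

gen 0: q0 h=20  …dddddd[d]dddddd…
gen 1: q1 h=19  …dddddd[d]Addddd…
gen 2: q0 h=20  …dddddA[A]dddddd…
gen 3: q1 h=21  …ddddAd[d]dddddd…
gen 4: q0 h=22  …dddAdA[d]dddddd…
gen 5: q1 h=21  …ddddAd[A]Addddd…
gen 6: q0 h=22  …dddAdd[A]dddddd…
gen 7: q1 h=23  …ddAddd[d]dddddd…
gen 8: q0 h=24  …dAdddA[d]dddddd…
gen 9: q1 h=23  …ddAddd[A]Addddd…
gen 10: q0 h=24  …dAdddd[A]dddddd…
gen 11: q1 h=25  …Addddd[d]dddddd…
gen 12: q0 h=26  …dddddA[d]dddddd…
gen 13: q1 h=25  …Addddd[A]Addddd…
gen 14: q0 h=26  …dddddd[A]dddddd…
gen 15: q1 h=27  …dddddd[d]dddddd…
gen 16: q0 h=28  …dddddA[d]dddddd…
gen 17: q1 h=27  …dddddd[A]Addddd…
gen 18: q0 h=28  …dddddd[A]dddddd…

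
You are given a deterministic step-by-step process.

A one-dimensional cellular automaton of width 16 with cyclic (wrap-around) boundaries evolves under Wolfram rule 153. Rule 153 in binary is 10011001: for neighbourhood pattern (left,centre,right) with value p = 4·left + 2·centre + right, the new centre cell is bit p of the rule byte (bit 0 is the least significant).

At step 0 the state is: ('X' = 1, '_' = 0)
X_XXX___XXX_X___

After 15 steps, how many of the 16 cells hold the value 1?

16

step 0: X_XXX___XXX_X___
step 1: __XX_XX_XX___XX_
step 2: X_X__X__X_XX_X_X
step 3: ___X__X___X____X
step 4: XX__X__XX__XXX__
step 5: X_X__X_X_X_XX_X_
step 6: ___X_______X____
step 7: XX__XXXXXX__XXXX
step 8: X_X_XXXXX_X_XXXX
step 9: ____XXXX____XXXX
step 10: XXX_XXX_XXX_XXX_
step 11: XX__XX__XX__XX__
step 12: X_X_X_X_X_X_X_X_
step 13: ________________
step 14: XXXXXXXXXXXXXXXX
step 15: XXXXXXXXXXXXXXXX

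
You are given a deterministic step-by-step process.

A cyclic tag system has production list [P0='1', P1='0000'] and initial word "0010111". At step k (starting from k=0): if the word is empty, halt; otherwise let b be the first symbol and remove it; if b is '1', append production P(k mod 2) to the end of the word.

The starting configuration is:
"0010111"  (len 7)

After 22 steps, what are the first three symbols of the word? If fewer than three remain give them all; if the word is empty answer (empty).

01

[0] "0010111"  (len 7)
[1] "010111"  (len 6)
[2] "10111"  (len 5)
[3] "01111"  (len 5)
[4] "1111"  (len 4)
[5] "1111"  (len 4)
[6] "1110000"  (len 7)
[7] "1100001"  (len 7)
[8] "1000010000"  (len 10)
[9] "0000100001"  (len 10)
[10] "000100001"  (len 9)
[11] "00100001"  (len 8)
[12] "0100001"  (len 7)
[13] "100001"  (len 6)
[14] "000010000"  (len 9)
[15] "00010000"  (len 8)
[16] "0010000"  (len 7)
[17] "010000"  (len 6)
[18] "10000"  (len 5)
[19] "00001"  (len 5)
[20] "0001"  (len 4)
[21] "001"  (len 3)
[22] "01"  (len 2)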